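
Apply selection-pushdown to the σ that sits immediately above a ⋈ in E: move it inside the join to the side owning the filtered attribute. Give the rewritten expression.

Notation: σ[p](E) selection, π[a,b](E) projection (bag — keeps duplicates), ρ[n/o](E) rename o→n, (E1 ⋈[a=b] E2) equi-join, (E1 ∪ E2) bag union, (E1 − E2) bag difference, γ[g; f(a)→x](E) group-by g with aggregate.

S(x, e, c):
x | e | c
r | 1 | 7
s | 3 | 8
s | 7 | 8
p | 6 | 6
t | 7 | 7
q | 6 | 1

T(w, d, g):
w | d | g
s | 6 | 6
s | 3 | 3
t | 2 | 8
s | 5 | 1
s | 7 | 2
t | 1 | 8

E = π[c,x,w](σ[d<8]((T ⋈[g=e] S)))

σ filters on d, owned by the left side.
E' = π[c,x,w]((σ[d<8](T) ⋈[g=e] S))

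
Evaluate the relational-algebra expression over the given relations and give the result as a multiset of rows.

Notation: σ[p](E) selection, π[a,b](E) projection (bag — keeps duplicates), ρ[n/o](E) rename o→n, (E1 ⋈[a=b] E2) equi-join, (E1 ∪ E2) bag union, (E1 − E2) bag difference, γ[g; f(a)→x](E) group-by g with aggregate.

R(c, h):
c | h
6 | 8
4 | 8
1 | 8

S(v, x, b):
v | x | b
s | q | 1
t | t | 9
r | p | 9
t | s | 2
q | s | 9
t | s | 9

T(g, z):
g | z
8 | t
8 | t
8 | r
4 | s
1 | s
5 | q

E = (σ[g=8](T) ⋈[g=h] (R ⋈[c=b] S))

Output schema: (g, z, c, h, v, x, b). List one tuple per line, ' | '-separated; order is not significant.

Stepwise |·|:
  T → 6
  σ[g=8](T) → 3
  R → 3
  S → 6
  (R ⋈[c=b] S) → 1
  (σ[g=8](T) ⋈[g=h] (R ⋈[c=b] S)) → 3

== RESULT ==
g | z | c | h | v | x | b
8 | r | 1 | 8 | s | q | 1
8 | t | 1 | 8 | s | q | 1
8 | t | 1 | 8 | s | q | 1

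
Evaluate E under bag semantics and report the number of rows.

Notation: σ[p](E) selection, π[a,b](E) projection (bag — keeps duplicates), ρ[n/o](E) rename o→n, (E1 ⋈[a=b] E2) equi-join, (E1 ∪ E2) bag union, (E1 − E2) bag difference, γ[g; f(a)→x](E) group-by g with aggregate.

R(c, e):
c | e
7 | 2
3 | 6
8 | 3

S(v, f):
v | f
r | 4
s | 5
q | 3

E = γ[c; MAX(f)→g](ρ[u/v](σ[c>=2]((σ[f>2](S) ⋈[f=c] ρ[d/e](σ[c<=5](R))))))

Subexpression sizes:
  S → 3
  σ[f>2](S) → 3
  R → 3
  σ[c<=5](R) → 1
  ρ[d/e](σ[c<=5](R)) → 1
  (σ[f>2](S) ⋈[f=c] ρ[d/e](σ[c<=5](R))) → 1
  σ[c>=2]((σ[f>2](S) ⋈[f=c] ρ[d/e](σ[c<=5](R)))) → 1
  ρ[u/v](σ[c>=2]((σ[f>2](S) ⋈[f=c] ρ[d/e](σ[c<=5](R))))) → 1
  γ[c; MAX(f)→g](ρ[u/v](σ[c>=2]((σ[f>2](S) ⋈[f=c] ρ[d/e](σ[c<=5](R)))))) → 1

|E| = 1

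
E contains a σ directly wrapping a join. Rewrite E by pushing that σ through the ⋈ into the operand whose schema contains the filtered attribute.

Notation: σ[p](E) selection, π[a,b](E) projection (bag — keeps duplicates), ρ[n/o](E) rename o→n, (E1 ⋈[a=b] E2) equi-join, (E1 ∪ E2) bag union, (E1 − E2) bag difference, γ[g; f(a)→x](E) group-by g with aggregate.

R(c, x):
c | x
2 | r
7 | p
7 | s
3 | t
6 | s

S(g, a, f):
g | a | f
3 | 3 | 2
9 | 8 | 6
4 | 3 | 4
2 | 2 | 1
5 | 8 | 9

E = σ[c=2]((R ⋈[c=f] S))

σ filters on c, owned by the left side.
E' = (σ[c=2](R) ⋈[c=f] S)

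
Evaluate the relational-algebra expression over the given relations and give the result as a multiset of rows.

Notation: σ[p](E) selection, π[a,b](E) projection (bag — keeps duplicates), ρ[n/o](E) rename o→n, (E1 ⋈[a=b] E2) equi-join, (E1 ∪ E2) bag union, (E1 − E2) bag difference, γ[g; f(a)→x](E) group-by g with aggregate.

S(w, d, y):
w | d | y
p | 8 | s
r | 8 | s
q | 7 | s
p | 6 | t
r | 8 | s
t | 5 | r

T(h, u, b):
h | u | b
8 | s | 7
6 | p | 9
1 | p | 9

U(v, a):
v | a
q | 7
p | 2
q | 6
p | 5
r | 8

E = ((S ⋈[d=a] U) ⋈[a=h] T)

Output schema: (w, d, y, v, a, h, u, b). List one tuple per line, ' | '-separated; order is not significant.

Row counts bottom-up:
  S → 6
  U → 5
  (S ⋈[d=a] U) → 6
  T → 3
  ((S ⋈[d=a] U) ⋈[a=h] T) → 4

== RESULT ==
w | d | y | v | a | h | u | b
p | 6 | t | q | 6 | 6 | p | 9
p | 8 | s | r | 8 | 8 | s | 7
r | 8 | s | r | 8 | 8 | s | 7
r | 8 | s | r | 8 | 8 | s | 7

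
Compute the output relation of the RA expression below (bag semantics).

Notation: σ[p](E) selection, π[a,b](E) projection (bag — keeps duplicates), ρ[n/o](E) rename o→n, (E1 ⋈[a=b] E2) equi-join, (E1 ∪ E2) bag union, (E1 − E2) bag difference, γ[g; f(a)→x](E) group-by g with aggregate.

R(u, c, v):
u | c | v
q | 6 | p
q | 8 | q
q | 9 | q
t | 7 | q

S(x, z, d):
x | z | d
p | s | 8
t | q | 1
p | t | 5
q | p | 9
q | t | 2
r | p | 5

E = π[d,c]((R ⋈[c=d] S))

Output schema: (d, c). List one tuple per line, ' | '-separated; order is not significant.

Subexpression sizes:
  R → 4
  S → 6
  (R ⋈[c=d] S) → 2
  π[d,c]((R ⋈[c=d] S)) → 2

== RESULT ==
d | c
8 | 8
9 | 9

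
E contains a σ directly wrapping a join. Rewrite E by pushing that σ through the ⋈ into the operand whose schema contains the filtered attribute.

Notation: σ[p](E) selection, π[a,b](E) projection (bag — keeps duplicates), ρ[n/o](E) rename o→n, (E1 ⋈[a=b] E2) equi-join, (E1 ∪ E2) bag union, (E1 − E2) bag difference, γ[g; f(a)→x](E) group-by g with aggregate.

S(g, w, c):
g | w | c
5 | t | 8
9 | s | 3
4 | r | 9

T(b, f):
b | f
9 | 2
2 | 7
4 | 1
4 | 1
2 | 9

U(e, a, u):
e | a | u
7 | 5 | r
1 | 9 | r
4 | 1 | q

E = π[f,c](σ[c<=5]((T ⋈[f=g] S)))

σ filters on c, owned by the right side.
E' = π[f,c]((T ⋈[f=g] σ[c<=5](S)))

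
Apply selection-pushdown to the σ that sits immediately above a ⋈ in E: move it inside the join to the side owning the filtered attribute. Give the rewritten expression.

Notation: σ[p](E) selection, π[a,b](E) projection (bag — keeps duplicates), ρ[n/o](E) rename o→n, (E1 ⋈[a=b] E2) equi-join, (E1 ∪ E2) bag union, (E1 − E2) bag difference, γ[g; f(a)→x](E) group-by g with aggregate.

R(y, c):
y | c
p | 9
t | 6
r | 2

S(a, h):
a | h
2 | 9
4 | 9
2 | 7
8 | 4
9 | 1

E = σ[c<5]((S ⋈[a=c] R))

σ filters on c, owned by the right side.
E' = (S ⋈[a=c] σ[c<5](R))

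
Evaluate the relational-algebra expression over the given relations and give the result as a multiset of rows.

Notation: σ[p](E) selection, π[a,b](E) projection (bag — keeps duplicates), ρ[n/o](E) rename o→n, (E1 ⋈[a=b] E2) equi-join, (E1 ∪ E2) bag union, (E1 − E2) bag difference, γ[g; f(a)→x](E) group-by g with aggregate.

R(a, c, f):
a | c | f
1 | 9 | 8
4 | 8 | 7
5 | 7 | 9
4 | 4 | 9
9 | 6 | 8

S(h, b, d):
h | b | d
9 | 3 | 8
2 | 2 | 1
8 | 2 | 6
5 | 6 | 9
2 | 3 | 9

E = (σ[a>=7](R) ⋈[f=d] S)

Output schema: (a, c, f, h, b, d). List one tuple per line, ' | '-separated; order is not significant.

Stepwise |·|:
  R → 5
  σ[a>=7](R) → 1
  S → 5
  (σ[a>=7](R) ⋈[f=d] S) → 1

== RESULT ==
a | c | f | h | b | d
9 | 6 | 8 | 9 | 3 | 8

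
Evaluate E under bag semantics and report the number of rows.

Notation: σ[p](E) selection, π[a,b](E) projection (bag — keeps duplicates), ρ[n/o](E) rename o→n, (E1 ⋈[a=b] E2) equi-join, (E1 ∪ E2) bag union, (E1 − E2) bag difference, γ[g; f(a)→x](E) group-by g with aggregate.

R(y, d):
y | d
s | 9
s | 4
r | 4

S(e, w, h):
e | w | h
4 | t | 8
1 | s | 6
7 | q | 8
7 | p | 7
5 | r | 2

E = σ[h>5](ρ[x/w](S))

Stepwise |·|:
  S → 5
  ρ[x/w](S) → 5
  σ[h>5](ρ[x/w](S)) → 4

|E| = 4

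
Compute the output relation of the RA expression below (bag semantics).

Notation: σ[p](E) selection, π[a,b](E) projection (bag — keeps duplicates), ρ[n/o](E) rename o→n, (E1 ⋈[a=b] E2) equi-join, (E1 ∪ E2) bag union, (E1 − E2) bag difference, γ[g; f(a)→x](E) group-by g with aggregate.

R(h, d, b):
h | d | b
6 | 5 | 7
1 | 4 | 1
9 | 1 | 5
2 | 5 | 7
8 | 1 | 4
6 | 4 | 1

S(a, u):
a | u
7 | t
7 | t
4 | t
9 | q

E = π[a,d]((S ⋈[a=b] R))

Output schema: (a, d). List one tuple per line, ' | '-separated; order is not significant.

Row counts bottom-up:
  S → 4
  R → 6
  (S ⋈[a=b] R) → 5
  π[a,d]((S ⋈[a=b] R)) → 5

== RESULT ==
a | d
4 | 1
7 | 5
7 | 5
7 | 5
7 | 5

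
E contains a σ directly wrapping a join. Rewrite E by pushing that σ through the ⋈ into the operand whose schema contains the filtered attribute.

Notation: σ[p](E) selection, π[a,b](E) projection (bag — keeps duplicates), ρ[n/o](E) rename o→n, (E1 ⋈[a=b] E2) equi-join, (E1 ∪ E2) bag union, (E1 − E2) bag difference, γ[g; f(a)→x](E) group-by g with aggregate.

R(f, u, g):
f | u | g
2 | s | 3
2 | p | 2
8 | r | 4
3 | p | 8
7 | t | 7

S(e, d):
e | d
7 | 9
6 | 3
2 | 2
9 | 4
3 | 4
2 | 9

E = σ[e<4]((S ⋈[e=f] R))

σ filters on e, owned by the left side.
E' = (σ[e<4](S) ⋈[e=f] R)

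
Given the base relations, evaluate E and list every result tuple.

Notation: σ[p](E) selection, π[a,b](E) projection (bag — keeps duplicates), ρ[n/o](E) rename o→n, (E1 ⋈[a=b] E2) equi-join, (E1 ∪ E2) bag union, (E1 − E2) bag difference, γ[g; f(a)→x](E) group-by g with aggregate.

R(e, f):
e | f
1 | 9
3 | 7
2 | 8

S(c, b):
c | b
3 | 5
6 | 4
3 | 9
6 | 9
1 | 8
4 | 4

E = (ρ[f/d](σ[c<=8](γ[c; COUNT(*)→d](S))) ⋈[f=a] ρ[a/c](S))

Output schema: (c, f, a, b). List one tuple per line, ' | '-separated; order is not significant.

Per-node cardinality:
  S → 6
  γ[c; COUNT(*)→d](S) → 4
  σ[c<=8](γ[c; COUNT(*)→d](S)) → 4
  ρ[f/d](σ[c<=8](γ[c; COUNT(*)→d](S))) → 4
  S → 6
  ρ[a/c](S) → 6
  (ρ[f/d](σ[c<=8](γ[c; COUNT(*)→d](S))) ⋈[f=a] ρ[a/c](S)) → 2

== RESULT ==
c | f | a | b
1 | 1 | 1 | 8
4 | 1 | 1 | 8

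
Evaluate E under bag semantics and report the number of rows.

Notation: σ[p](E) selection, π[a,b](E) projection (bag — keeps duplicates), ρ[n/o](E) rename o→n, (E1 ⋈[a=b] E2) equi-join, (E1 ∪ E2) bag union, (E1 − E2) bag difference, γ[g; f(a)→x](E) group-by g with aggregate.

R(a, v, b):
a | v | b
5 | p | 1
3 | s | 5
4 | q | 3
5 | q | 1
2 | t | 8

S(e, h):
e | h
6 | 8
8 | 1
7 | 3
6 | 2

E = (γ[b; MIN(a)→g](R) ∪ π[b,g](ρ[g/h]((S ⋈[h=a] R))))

Subexpression sizes:
  R → 5
  γ[b; MIN(a)→g](R) → 4
  S → 4
  R → 5
  (S ⋈[h=a] R) → 2
  ρ[g/h]((S ⋈[h=a] R)) → 2
  π[b,g](ρ[g/h]((S ⋈[h=a] R))) → 2
  (γ[b; MIN(a)→g](R) ∪ π[b,g](ρ[g/h]((S ⋈[h=a] R)))) → 6

|E| = 6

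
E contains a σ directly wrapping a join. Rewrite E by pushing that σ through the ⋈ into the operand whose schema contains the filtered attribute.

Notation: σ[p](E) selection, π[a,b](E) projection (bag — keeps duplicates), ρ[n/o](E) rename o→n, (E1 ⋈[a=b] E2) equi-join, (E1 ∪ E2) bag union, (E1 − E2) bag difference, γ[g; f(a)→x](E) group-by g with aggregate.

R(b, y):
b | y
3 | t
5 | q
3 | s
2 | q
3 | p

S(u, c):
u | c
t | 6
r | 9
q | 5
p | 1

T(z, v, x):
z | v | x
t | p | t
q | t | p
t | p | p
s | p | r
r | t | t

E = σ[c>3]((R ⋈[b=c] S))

σ filters on c, owned by the right side.
E' = (R ⋈[b=c] σ[c>3](S))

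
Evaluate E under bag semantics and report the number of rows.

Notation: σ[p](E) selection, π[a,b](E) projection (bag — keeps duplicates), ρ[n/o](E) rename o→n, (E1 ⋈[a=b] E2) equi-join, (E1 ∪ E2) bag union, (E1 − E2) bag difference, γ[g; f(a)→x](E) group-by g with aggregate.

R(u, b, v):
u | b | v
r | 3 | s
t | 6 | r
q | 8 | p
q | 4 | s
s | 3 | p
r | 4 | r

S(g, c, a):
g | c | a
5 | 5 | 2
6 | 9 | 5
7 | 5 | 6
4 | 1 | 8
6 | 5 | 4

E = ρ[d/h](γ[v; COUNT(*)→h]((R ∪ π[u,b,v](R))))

Row counts bottom-up:
  R → 6
  R → 6
  π[u,b,v](R) → 6
  (R ∪ π[u,b,v](R)) → 12
  γ[v; COUNT(*)→h]((R ∪ π[u,b,v](R))) → 3
  ρ[d/h](γ[v; COUNT(*)→h]((R ∪ π[u,b,v](R)))) → 3

|E| = 3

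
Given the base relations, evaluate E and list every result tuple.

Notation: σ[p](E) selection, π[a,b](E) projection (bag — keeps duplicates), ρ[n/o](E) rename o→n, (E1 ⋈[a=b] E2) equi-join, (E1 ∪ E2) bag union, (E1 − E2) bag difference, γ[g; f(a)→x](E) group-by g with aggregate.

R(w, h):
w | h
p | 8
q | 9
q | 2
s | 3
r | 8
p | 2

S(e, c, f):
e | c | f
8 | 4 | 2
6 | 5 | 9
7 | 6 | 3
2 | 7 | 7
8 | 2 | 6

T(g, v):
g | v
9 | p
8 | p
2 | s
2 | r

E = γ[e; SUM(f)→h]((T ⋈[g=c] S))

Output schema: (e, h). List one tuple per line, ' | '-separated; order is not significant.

Per-node cardinality:
  T → 4
  S → 5
  (T ⋈[g=c] S) → 2
  γ[e; SUM(f)→h]((T ⋈[g=c] S)) → 1

== RESULT ==
e | h
8 | 12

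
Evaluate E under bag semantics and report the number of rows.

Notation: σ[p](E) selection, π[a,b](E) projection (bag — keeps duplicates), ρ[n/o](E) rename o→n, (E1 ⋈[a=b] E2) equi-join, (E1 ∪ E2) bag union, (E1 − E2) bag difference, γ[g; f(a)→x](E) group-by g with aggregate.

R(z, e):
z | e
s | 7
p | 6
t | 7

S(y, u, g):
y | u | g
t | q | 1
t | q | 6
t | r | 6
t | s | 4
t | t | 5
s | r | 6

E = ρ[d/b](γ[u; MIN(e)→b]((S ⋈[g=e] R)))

Row counts bottom-up:
  S → 6
  R → 3
  (S ⋈[g=e] R) → 3
  γ[u; MIN(e)→b]((S ⋈[g=e] R)) → 2
  ρ[d/b](γ[u; MIN(e)→b]((S ⋈[g=e] R))) → 2

|E| = 2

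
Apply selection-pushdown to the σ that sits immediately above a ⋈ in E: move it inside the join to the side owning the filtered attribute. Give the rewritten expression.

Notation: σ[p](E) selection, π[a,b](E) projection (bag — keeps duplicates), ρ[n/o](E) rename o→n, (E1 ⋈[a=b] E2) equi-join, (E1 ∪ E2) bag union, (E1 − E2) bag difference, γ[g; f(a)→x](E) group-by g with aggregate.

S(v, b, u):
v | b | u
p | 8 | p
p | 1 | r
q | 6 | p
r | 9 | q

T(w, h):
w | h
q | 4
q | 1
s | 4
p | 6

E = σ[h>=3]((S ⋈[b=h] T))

σ filters on h, owned by the right side.
E' = (S ⋈[b=h] σ[h>=3](T))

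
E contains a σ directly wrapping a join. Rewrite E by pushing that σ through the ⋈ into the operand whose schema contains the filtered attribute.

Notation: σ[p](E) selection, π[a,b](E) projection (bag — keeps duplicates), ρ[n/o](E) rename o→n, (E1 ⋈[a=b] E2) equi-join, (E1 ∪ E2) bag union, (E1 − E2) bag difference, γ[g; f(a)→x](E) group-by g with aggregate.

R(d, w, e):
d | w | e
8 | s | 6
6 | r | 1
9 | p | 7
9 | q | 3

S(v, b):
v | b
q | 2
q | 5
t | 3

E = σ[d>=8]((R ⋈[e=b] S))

σ filters on d, owned by the left side.
E' = (σ[d>=8](R) ⋈[e=b] S)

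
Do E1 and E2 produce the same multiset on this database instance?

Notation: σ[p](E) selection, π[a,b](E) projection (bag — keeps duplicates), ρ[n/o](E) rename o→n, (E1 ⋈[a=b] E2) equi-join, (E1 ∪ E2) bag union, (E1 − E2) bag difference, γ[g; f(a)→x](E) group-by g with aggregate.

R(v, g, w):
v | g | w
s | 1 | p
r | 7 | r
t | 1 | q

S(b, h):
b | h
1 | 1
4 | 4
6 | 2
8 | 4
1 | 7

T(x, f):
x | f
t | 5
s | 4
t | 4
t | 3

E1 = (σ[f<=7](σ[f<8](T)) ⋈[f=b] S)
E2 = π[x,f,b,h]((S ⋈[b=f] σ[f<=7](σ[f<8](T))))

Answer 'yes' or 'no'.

E1 stepwise |·|:
  T → 4
  σ[f<8](T) → 4
  σ[f<=7](σ[f<8](T)) → 4
  S → 5
  (σ[f<=7](σ[f<8](T)) ⋈[f=b] S) → 2
E2 stepwise |·|:
  S → 5
  T → 4
  σ[f<8](T) → 4
  σ[f<=7](σ[f<8](T)) → 4
  (S ⋈[b=f] σ[f<=7](σ[f<8](T))) → 2
  π[x,f,b,h]((S ⋈[b=f] σ[f<=7](σ[f<8](T)))) → 2

E1 and E2 produce the same multiset:
x | f | b | h
s | 4 | 4 | 4
t | 4 | 4 | 4

yes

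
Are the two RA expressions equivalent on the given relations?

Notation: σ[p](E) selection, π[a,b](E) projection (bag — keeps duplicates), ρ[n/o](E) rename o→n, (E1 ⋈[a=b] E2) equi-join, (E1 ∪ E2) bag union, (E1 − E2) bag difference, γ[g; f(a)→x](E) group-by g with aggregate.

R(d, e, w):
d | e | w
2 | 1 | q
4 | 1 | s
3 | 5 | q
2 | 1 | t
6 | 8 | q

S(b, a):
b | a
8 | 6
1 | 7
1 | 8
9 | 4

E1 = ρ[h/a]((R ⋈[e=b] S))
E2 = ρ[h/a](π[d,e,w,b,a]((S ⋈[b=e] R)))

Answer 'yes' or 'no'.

E1 row counts bottom-up:
  R → 5
  S → 4
  (R ⋈[e=b] S) → 7
  ρ[h/a]((R ⋈[e=b] S)) → 7
E2 row counts bottom-up:
  S → 4
  R → 5
  (S ⋈[b=e] R) → 7
  π[d,e,w,b,a]((S ⋈[b=e] R)) → 7
  ρ[h/a](π[d,e,w,b,a]((S ⋈[b=e] R))) → 7

E1 and E2 produce the same multiset:
d | e | w | b | h
2 | 1 | q | 1 | 7
2 | 1 | q | 1 | 8
2 | 1 | t | 1 | 7
2 | 1 | t | 1 | 8
4 | 1 | s | 1 | 7
4 | 1 | s | 1 | 8
6 | 8 | q | 8 | 6

yes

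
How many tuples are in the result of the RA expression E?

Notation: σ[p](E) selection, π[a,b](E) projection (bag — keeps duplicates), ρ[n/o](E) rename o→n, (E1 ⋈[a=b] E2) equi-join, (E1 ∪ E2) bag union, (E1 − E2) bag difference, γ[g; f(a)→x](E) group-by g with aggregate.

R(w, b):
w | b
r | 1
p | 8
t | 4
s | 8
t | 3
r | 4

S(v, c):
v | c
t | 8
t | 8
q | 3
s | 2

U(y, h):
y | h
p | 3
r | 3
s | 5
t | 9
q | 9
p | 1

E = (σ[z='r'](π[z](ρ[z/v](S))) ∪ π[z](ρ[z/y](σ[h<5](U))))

Stepwise |·|:
  S → 4
  ρ[z/v](S) → 4
  π[z](ρ[z/v](S)) → 4
  σ[z='r'](π[z](ρ[z/v](S))) → 0
  U → 6
  σ[h<5](U) → 3
  ρ[z/y](σ[h<5](U)) → 3
  π[z](ρ[z/y](σ[h<5](U))) → 3
  (σ[z='r'](π[z](ρ[z/v](S))) ∪ π[z](ρ[z/y](σ[h<5](U)))) → 3

|E| = 3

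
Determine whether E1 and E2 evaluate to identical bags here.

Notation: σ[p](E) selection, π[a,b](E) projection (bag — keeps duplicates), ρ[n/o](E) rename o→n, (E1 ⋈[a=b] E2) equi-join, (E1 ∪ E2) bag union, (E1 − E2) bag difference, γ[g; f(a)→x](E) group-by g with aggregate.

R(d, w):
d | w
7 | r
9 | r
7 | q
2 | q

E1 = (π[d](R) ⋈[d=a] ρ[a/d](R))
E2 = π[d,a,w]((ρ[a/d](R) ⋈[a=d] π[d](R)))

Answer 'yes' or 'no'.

E1 per-node cardinality:
  R → 4
  π[d](R) → 4
  R → 4
  ρ[a/d](R) → 4
  (π[d](R) ⋈[d=a] ρ[a/d](R)) → 6
E2 per-node cardinality:
  R → 4
  ρ[a/d](R) → 4
  R → 4
  π[d](R) → 4
  (ρ[a/d](R) ⋈[a=d] π[d](R)) → 6
  π[d,a,w]((ρ[a/d](R) ⋈[a=d] π[d](R))) → 6

E1 and E2 produce the same multiset:
d | a | w
2 | 2 | q
7 | 7 | q
7 | 7 | q
7 | 7 | r
7 | 7 | r
9 | 9 | r

yes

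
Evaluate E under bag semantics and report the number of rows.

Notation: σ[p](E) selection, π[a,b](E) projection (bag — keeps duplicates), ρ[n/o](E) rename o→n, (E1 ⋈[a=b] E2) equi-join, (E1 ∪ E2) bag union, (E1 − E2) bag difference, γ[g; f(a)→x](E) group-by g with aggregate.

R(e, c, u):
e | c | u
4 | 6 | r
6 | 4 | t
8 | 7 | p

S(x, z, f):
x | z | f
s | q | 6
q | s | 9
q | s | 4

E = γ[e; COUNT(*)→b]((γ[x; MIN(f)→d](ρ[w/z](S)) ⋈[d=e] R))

Row counts bottom-up:
  S → 3
  ρ[w/z](S) → 3
  γ[x; MIN(f)→d](ρ[w/z](S)) → 2
  R → 3
  (γ[x; MIN(f)→d](ρ[w/z](S)) ⋈[d=e] R) → 2
  γ[e; COUNT(*)→b]((γ[x; MIN(f)→d](ρ[w/z](S)) ⋈[d=e] R)) → 2

|E| = 2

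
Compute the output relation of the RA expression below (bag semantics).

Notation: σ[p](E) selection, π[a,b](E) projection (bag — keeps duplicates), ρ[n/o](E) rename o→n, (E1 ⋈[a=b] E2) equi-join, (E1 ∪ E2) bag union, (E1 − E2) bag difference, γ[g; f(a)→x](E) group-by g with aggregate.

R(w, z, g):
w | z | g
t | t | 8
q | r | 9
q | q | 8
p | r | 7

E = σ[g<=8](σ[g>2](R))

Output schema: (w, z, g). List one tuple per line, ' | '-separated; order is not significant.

Per-node cardinality:
  R → 4
  σ[g>2](R) → 4
  σ[g<=8](σ[g>2](R)) → 3

== RESULT ==
w | z | g
p | r | 7
q | q | 8
t | t | 8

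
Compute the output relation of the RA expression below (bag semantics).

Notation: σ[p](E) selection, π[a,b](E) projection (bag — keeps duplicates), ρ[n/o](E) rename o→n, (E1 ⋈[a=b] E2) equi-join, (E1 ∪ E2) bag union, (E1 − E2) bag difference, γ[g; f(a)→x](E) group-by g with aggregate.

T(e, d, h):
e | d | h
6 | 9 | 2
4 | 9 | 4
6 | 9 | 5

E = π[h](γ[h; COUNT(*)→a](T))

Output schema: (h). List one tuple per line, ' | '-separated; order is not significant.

Row counts bottom-up:
  T → 3
  γ[h; COUNT(*)→a](T) → 3
  π[h](γ[h; COUNT(*)→a](T)) → 3

== RESULT ==
h
2
4
5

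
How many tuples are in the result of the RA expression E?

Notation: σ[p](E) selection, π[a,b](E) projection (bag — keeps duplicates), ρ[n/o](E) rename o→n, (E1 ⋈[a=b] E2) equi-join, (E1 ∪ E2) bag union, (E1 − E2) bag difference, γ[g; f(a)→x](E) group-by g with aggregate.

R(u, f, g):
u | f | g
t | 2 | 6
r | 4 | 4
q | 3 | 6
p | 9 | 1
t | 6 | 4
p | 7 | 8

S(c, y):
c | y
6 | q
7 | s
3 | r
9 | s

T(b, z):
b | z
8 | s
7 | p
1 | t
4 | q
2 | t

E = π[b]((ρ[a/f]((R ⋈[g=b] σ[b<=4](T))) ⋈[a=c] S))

Stepwise |·|:
  R → 6
  T → 5
  σ[b<=4](T) → 3
  (R ⋈[g=b] σ[b<=4](T)) → 3
  ρ[a/f]((R ⋈[g=b] σ[b<=4](T))) → 3
  S → 4
  (ρ[a/f]((R ⋈[g=b] σ[b<=4](T))) ⋈[a=c] S) → 2
  π[b]((ρ[a/f]((R ⋈[g=b] σ[b<=4](T))) ⋈[a=c] S)) → 2

|E| = 2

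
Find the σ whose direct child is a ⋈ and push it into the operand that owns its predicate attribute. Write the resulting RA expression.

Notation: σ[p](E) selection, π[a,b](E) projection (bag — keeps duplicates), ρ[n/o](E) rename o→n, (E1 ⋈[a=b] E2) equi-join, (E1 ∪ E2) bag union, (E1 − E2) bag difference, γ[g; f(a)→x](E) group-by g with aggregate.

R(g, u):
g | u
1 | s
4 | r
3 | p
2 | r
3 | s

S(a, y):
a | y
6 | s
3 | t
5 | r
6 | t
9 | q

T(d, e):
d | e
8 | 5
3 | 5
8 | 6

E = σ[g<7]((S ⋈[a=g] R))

σ filters on g, owned by the right side.
E' = (S ⋈[a=g] σ[g<7](R))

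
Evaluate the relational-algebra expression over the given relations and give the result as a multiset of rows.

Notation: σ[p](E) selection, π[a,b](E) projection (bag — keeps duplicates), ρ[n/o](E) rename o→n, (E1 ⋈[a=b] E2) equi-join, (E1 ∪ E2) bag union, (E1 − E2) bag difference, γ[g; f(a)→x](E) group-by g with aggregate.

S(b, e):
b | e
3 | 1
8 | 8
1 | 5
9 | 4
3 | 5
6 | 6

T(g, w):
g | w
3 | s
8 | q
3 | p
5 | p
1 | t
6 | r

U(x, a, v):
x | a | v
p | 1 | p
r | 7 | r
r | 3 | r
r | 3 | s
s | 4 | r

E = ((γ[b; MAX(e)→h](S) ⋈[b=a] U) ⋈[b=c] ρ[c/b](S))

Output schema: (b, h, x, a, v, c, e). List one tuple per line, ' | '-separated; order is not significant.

Subexpression sizes:
  S → 6
  γ[b; MAX(e)→h](S) → 5
  U → 5
  (γ[b; MAX(e)→h](S) ⋈[b=a] U) → 3
  S → 6
  ρ[c/b](S) → 6
  ((γ[b; MAX(e)→h](S) ⋈[b=a] U) ⋈[b=c] ρ[c/b](S)) → 5

== RESULT ==
b | h | x | a | v | c | e
1 | 5 | p | 1 | p | 1 | 5
3 | 5 | r | 3 | r | 3 | 1
3 | 5 | r | 3 | r | 3 | 5
3 | 5 | r | 3 | s | 3 | 1
3 | 5 | r | 3 | s | 3 | 5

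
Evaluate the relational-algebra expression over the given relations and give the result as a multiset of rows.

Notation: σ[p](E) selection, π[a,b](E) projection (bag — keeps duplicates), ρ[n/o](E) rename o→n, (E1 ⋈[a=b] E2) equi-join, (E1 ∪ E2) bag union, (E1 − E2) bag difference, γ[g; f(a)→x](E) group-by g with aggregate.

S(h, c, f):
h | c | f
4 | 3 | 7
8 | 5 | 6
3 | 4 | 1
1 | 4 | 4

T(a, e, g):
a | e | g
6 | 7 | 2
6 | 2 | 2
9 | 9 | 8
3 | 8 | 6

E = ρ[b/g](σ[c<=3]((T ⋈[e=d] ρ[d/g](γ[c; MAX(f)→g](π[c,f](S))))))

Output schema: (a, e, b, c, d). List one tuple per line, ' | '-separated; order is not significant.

Stepwise |·|:
  T → 4
  S → 4
  π[c,f](S) → 4
  γ[c; MAX(f)→g](π[c,f](S)) → 3
  ρ[d/g](γ[c; MAX(f)→g](π[c,f](S))) → 3
  (T ⋈[e=d] ρ[d/g](γ[c; MAX(f)→g](π[c,f](S)))) → 1
  σ[c<=3]((T ⋈[e=d] ρ[d/g](γ[c; MAX(f)→g](π[c,f](S))))) → 1
  ρ[b/g](σ[c<=3]((T ⋈[e=d] ρ[d/g](γ[c; MAX(f)→g](π[c,f](S)))))) → 1

== RESULT ==
a | e | b | c | d
6 | 7 | 2 | 3 | 7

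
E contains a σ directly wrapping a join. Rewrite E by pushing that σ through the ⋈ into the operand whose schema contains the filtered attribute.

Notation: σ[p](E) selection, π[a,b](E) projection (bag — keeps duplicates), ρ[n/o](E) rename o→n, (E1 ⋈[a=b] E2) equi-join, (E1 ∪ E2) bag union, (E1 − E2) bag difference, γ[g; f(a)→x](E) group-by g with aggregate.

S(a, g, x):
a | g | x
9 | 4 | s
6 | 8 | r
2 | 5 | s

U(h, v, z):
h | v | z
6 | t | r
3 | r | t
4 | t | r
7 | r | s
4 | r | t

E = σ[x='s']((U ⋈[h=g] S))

σ filters on x, owned by the right side.
E' = (U ⋈[h=g] σ[x='s'](S))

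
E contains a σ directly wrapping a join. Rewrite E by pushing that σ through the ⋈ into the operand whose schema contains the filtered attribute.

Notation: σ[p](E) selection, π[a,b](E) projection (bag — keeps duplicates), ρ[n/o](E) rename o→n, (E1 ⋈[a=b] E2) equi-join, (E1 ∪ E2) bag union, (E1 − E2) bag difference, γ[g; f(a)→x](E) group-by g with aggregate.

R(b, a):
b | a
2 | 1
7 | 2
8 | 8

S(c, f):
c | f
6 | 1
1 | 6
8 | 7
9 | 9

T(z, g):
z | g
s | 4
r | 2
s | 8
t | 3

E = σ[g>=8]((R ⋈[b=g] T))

σ filters on g, owned by the right side.
E' = (R ⋈[b=g] σ[g>=8](T))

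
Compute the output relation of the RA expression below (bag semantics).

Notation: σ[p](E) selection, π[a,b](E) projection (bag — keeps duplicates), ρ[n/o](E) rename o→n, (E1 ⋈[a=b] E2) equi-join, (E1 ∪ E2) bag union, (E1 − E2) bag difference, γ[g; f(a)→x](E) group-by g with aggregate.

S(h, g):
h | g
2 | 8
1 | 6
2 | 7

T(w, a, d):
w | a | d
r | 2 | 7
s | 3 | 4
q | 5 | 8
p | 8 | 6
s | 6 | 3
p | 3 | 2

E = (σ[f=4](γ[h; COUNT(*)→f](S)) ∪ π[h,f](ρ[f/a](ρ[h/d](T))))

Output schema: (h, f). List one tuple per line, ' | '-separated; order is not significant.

Per-node cardinality:
  S → 3
  γ[h; COUNT(*)→f](S) → 2
  σ[f=4](γ[h; COUNT(*)→f](S)) → 0
  T → 6
  ρ[h/d](T) → 6
  ρ[f/a](ρ[h/d](T)) → 6
  π[h,f](ρ[f/a](ρ[h/d](T))) → 6
  (σ[f=4](γ[h; COUNT(*)→f](S)) ∪ π[h,f](ρ[f/a](ρ[h/d](T)))) → 6

== RESULT ==
h | f
2 | 3
3 | 6
4 | 3
6 | 8
7 | 2
8 | 5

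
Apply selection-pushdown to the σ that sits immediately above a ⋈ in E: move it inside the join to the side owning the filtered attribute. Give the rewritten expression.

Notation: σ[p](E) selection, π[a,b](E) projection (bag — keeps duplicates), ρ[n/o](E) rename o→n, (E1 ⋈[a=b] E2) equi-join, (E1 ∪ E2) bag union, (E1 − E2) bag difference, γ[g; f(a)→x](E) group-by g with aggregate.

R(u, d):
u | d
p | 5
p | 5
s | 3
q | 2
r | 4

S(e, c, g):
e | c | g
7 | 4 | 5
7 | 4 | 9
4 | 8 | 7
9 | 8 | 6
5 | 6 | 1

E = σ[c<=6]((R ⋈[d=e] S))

σ filters on c, owned by the right side.
E' = (R ⋈[d=e] σ[c<=6](S))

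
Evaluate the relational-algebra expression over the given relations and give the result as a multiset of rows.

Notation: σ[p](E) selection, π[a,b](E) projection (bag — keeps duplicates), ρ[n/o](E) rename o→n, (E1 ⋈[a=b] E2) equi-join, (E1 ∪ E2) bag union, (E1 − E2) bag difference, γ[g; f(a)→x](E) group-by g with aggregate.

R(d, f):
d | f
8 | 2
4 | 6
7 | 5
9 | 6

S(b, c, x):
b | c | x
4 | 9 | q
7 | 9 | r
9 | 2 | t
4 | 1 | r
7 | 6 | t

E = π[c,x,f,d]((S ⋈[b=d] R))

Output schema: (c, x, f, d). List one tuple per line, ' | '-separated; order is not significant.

Row counts bottom-up:
  S → 5
  R → 4
  (S ⋈[b=d] R) → 5
  π[c,x,f,d]((S ⋈[b=d] R)) → 5

== RESULT ==
c | x | f | d
1 | r | 6 | 4
2 | t | 6 | 9
6 | t | 5 | 7
9 | q | 6 | 4
9 | r | 5 | 7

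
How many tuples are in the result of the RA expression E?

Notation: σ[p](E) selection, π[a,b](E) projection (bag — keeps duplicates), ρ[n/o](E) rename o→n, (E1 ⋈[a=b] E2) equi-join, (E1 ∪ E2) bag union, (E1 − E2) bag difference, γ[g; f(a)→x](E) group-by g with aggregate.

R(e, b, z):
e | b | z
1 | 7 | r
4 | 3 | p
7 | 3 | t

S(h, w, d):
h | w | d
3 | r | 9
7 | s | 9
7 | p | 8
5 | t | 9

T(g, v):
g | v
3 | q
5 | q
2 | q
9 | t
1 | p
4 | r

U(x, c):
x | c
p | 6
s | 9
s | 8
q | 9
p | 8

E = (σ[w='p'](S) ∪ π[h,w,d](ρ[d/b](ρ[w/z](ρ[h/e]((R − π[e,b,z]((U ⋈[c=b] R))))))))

Row counts bottom-up:
  S → 4
  σ[w='p'](S) → 1
  R → 3
  U → 5
  R → 3
  (U ⋈[c=b] R) → 0
  π[e,b,z]((U ⋈[c=b] R)) → 0
  (R − π[e,b,z]((U ⋈[c=b] R))) → 3
  ρ[h/e]((R − π[e,b,z]((U ⋈[c=b] R)))) → 3
  ρ[w/z](ρ[h/e]((R − π[e,b,z]((U ⋈[c=b] R))))) → 3
  ρ[d/b](ρ[w/z](ρ[h/e]((R − π[e,b,z]((U ⋈[c=b] R)))))) → 3
  π[h,w,d](ρ[d/b](ρ[w/z](ρ[h/e]((R − π[e,b,z]((U ⋈[c=b] R))))))) → 3
  (σ[w='p'](S) ∪ π[h,w,d](ρ[d/b](ρ[w/z](ρ[h/e]((R − π[e,b,z]((U ⋈[c=b] R)))))))) → 4

|E| = 4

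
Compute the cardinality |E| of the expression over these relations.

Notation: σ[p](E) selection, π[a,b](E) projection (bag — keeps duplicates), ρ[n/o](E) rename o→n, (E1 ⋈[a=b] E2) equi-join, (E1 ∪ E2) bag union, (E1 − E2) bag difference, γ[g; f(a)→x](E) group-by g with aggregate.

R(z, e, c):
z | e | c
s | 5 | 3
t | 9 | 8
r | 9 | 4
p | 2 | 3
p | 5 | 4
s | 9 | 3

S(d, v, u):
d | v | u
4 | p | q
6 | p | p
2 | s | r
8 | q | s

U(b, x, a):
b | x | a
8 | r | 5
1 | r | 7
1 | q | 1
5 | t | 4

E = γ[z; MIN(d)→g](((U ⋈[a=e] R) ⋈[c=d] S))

Row counts bottom-up:
  U → 4
  R → 6
  (U ⋈[a=e] R) → 2
  S → 4
  ((U ⋈[a=e] R) ⋈[c=d] S) → 1
  γ[z; MIN(d)→g](((U ⋈[a=e] R) ⋈[c=d] S)) → 1

|E| = 1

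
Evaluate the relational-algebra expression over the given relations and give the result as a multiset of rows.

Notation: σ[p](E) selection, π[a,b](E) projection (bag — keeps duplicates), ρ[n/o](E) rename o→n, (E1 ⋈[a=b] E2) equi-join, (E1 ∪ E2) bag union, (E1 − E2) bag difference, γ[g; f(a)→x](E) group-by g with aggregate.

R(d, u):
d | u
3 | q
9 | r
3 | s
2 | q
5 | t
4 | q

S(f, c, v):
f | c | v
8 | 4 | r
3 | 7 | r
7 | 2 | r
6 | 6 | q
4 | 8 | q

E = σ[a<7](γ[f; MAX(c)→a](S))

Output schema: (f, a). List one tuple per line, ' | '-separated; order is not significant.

Per-node cardinality:
  S → 5
  γ[f; MAX(c)→a](S) → 5
  σ[a<7](γ[f; MAX(c)→a](S)) → 3

== RESULT ==
f | a
6 | 6
7 | 2
8 | 4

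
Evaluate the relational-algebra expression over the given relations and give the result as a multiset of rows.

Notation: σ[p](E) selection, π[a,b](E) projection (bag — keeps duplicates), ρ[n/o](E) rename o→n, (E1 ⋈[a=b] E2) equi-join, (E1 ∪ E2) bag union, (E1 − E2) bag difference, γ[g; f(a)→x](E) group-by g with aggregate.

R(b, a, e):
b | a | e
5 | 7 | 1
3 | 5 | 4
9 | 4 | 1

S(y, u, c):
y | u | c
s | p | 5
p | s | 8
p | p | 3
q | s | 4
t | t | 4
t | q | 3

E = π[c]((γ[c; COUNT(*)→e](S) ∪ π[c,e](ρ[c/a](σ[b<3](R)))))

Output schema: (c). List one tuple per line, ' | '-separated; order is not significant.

Row counts bottom-up:
  S → 6
  γ[c; COUNT(*)→e](S) → 4
  R → 3
  σ[b<3](R) → 0
  ρ[c/a](σ[b<3](R)) → 0
  π[c,e](ρ[c/a](σ[b<3](R))) → 0
  (γ[c; COUNT(*)→e](S) ∪ π[c,e](ρ[c/a](σ[b<3](R)))) → 4
  π[c]((γ[c; COUNT(*)→e](S) ∪ π[c,e](ρ[c/a](σ[b<3](R))))) → 4

== RESULT ==
c
3
4
5
8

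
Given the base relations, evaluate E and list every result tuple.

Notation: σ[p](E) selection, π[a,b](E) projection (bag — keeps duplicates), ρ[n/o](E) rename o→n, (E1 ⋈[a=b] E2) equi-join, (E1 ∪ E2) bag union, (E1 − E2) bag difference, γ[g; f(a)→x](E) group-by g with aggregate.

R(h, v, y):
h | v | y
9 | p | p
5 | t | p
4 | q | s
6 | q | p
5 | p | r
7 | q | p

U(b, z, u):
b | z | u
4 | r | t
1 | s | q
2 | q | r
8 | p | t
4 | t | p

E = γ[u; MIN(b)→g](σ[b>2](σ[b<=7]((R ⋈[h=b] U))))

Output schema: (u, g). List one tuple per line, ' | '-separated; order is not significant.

Subexpression sizes:
  R → 6
  U → 5
  (R ⋈[h=b] U) → 2
  σ[b<=7]((R ⋈[h=b] U)) → 2
  σ[b>2](σ[b<=7]((R ⋈[h=b] U))) → 2
  γ[u; MIN(b)→g](σ[b>2](σ[b<=7]((R ⋈[h=b] U)))) → 2

== RESULT ==
u | g
p | 4
t | 4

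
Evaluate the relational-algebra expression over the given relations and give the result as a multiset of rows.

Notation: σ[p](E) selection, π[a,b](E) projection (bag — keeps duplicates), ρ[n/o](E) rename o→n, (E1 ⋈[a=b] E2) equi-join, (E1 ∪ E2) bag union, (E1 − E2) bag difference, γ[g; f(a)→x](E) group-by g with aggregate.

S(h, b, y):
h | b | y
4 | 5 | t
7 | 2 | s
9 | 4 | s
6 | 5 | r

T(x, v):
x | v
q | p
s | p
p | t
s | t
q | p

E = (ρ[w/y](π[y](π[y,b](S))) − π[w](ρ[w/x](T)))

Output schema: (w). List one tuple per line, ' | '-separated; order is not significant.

Stepwise |·|:
  S → 4
  π[y,b](S) → 4
  π[y](π[y,b](S)) → 4
  ρ[w/y](π[y](π[y,b](S))) → 4
  T → 5
  ρ[w/x](T) → 5
  π[w](ρ[w/x](T)) → 5
  (ρ[w/y](π[y](π[y,b](S))) − π[w](ρ[w/x](T))) → 2

== RESULT ==
w
r
t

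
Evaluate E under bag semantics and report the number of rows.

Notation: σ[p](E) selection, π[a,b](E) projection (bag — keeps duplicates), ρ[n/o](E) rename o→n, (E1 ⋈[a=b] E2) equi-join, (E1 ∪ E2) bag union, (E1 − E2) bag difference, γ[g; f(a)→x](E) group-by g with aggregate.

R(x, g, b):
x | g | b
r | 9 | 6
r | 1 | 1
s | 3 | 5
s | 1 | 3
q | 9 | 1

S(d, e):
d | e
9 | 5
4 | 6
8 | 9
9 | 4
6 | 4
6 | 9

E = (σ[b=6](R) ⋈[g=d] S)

Subexpression sizes:
  R → 5
  σ[b=6](R) → 1
  S → 6
  (σ[b=6](R) ⋈[g=d] S) → 2

|E| = 2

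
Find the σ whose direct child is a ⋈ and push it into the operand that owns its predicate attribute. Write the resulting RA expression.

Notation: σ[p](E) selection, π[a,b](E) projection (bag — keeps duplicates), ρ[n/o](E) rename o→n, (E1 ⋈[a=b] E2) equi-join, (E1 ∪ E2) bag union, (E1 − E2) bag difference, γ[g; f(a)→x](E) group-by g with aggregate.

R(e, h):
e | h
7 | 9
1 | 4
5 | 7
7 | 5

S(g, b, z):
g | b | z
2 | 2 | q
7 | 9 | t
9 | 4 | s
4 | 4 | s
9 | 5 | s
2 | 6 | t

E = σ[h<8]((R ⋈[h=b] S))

σ filters on h, owned by the left side.
E' = (σ[h<8](R) ⋈[h=b] S)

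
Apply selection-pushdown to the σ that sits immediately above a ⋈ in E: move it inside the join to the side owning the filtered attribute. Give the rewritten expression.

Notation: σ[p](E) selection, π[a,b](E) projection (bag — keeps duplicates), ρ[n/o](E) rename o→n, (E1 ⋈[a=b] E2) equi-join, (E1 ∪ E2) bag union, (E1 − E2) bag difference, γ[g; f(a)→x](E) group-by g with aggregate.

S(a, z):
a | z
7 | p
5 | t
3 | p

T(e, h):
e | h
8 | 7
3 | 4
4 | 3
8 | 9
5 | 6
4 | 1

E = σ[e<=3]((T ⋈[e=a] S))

σ filters on e, owned by the left side.
E' = (σ[e<=3](T) ⋈[e=a] S)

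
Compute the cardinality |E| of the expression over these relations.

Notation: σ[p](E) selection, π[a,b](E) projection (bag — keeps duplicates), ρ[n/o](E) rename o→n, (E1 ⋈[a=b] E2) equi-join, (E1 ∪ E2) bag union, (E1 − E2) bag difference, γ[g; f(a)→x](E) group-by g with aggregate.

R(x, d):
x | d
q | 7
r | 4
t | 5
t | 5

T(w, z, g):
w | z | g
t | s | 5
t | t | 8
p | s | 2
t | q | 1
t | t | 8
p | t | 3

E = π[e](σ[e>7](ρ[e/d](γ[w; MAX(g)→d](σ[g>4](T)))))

Stepwise |·|:
  T → 6
  σ[g>4](T) → 3
  γ[w; MAX(g)→d](σ[g>4](T)) → 1
  ρ[e/d](γ[w; MAX(g)→d](σ[g>4](T))) → 1
  σ[e>7](ρ[e/d](γ[w; MAX(g)→d](σ[g>4](T)))) → 1
  π[e](σ[e>7](ρ[e/d](γ[w; MAX(g)→d](σ[g>4](T))))) → 1

|E| = 1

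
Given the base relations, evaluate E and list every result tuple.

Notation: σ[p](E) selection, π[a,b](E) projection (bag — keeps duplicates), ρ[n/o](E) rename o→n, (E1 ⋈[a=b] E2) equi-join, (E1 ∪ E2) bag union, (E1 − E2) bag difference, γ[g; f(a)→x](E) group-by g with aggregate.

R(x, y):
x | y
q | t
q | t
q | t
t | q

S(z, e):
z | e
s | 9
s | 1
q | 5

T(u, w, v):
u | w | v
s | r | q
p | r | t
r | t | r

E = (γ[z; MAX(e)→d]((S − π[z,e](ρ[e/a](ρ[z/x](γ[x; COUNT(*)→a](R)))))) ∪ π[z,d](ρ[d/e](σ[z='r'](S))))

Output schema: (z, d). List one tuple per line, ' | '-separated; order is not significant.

Stepwise |·|:
  S → 3
  R → 4
  γ[x; COUNT(*)→a](R) → 2
  ρ[z/x](γ[x; COUNT(*)→a](R)) → 2
  ρ[e/a](ρ[z/x](γ[x; COUNT(*)→a](R))) → 2
  π[z,e](ρ[e/a](ρ[z/x](γ[x; COUNT(*)→a](R)))) → 2
  (S − π[z,e](ρ[e/a](ρ[z/x](γ[x; COUNT(*)→a](R))))) → 3
  γ[z; MAX(e)→d]((S − π[z,e](ρ[e/a](ρ[z/x](γ[x; COUNT(*)→a](R)))))) → 2
  S → 3
  σ[z='r'](S) → 0
  ρ[d/e](σ[z='r'](S)) → 0
  π[z,d](ρ[d/e](σ[z='r'](S))) → 0
  (γ[z; MAX(e)→d]((S − π[z,e](ρ[e/a](ρ[z/x](γ[x; COUNT(*)→a](R)))))) ∪ π[z,d](ρ[d/e](σ[z='r'](S)))) → 2

== RESULT ==
z | d
q | 5
s | 9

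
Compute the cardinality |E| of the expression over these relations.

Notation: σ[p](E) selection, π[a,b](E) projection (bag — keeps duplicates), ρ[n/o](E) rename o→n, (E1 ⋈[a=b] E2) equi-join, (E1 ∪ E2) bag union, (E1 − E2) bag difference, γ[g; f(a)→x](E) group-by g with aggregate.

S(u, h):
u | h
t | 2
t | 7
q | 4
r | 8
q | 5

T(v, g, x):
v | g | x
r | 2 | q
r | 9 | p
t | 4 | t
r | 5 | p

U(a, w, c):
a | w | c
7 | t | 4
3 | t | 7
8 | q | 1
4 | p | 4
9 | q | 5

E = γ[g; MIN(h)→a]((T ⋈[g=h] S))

Subexpression sizes:
  T → 4
  S → 5
  (T ⋈[g=h] S) → 3
  γ[g; MIN(h)→a]((T ⋈[g=h] S)) → 3

|E| = 3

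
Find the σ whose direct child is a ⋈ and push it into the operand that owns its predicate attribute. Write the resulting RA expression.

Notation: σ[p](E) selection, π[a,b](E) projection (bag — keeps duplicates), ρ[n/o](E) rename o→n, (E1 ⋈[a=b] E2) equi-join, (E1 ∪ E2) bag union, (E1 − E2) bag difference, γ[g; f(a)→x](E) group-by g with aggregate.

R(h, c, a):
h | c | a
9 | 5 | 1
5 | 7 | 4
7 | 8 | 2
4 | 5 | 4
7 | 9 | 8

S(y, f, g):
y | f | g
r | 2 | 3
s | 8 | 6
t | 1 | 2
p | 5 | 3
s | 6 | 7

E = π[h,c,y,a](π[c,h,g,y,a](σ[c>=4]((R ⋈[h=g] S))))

σ filters on c, owned by the left side.
E' = π[h,c,y,a](π[c,h,g,y,a]((σ[c>=4](R) ⋈[h=g] S)))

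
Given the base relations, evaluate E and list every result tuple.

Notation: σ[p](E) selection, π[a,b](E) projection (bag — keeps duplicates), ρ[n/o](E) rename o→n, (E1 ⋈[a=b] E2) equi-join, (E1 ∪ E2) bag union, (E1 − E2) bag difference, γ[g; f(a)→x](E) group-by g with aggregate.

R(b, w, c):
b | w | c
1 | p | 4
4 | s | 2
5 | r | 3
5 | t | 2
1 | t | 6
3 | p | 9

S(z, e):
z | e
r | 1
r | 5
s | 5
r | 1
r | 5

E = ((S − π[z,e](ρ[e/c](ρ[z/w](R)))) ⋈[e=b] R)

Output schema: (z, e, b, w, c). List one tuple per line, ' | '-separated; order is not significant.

Row counts bottom-up:
  S → 5
  R → 6
  ρ[z/w](R) → 6
  ρ[e/c](ρ[z/w](R)) → 6
  π[z,e](ρ[e/c](ρ[z/w](R))) → 6
  (S − π[z,e](ρ[e/c](ρ[z/w](R)))) → 5
  R → 6
  ((S − π[z,e](ρ[e/c](ρ[z/w](R)))) ⋈[e=b] R) → 10

== RESULT ==
z | e | b | w | c
r | 1 | 1 | p | 4
r | 1 | 1 | p | 4
r | 1 | 1 | t | 6
r | 1 | 1 | t | 6
r | 5 | 5 | r | 3
r | 5 | 5 | r | 3
r | 5 | 5 | t | 2
r | 5 | 5 | t | 2
s | 5 | 5 | r | 3
s | 5 | 5 | t | 2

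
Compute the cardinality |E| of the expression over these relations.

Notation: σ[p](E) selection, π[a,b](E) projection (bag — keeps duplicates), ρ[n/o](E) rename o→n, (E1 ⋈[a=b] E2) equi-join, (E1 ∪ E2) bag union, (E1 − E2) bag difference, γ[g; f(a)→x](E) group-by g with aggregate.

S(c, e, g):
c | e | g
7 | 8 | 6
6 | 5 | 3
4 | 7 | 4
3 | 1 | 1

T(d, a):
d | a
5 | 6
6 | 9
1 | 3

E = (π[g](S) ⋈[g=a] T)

Row counts bottom-up:
  S → 4
  π[g](S) → 4
  T → 3
  (π[g](S) ⋈[g=a] T) → 2

|E| = 2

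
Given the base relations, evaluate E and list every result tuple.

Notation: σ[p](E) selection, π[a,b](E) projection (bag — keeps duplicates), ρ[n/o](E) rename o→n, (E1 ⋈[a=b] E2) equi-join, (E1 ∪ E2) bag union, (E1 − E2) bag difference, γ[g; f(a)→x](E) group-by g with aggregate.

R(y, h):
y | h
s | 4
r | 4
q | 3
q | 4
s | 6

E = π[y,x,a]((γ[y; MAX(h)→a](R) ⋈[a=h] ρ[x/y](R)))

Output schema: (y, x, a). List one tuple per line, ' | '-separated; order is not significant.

Row counts bottom-up:
  R → 5
  γ[y; MAX(h)→a](R) → 3
  R → 5
  ρ[x/y](R) → 5
  (γ[y; MAX(h)→a](R) ⋈[a=h] ρ[x/y](R)) → 7
  π[y,x,a]((γ[y; MAX(h)→a](R) ⋈[a=h] ρ[x/y](R))) → 7

== RESULT ==
y | x | a
q | q | 4
q | r | 4
q | s | 4
r | q | 4
r | r | 4
r | s | 4
s | s | 6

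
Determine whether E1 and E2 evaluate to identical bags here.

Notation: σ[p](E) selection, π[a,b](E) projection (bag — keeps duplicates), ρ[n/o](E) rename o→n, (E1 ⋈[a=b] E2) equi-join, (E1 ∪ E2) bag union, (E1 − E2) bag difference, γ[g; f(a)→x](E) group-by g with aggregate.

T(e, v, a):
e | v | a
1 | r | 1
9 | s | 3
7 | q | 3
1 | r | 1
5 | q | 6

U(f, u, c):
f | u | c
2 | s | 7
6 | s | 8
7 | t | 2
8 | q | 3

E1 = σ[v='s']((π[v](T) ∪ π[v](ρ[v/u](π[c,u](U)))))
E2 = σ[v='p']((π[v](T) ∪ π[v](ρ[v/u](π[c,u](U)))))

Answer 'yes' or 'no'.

E1 subexpression sizes:
  T → 5
  π[v](T) → 5
  U → 4
  π[c,u](U) → 4
  ρ[v/u](π[c,u](U)) → 4
  π[v](ρ[v/u](π[c,u](U))) → 4
  (π[v](T) ∪ π[v](ρ[v/u](π[c,u](U)))) → 9
  σ[v='s']((π[v](T) ∪ π[v](ρ[v/u](π[c,u](U))))) → 3
E2 subexpression sizes:
  T → 5
  π[v](T) → 5
  U → 4
  π[c,u](U) → 4
  ρ[v/u](π[c,u](U)) → 4
  π[v](ρ[v/u](π[c,u](U))) → 4
  (π[v](T) ∪ π[v](ρ[v/u](π[c,u](U)))) → 9
  σ[v='p']((π[v](T) ∪ π[v](ρ[v/u](π[c,u](U))))) → 0

E1 result:
v
s
s
s
E2 result:
v
(0 rows)
Witness: ('s',) appears 3× in E1 but 0× in E2.

no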